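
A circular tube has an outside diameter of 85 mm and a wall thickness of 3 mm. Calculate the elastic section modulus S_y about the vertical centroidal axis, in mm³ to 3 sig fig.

Break the section into simple shapes (no overlaps), measuring from the bottom-left corner of the bounding box.
Outer circle: ⌀85, A = 5674.5 mm², x = 42.5 mm, Ī = 2 562 392 mm⁴.
Bore (subtracted): ⌀79, A = 4901.7 mm², x = 42.5 mm, Ī = 1 911 958 mm⁴.
By symmetry the centroid is at mid-width, x̄ = 42.5 mm.
All pieces are centred on the vertical centroidal axis, so I = ΣĪ (holes subtracted) = 650 435 mm⁴.
Extreme fibre distance c = 42.5 mm; S = I/c = 15 304 mm³.

S_y ≈ 1.53 × 10⁴ mm³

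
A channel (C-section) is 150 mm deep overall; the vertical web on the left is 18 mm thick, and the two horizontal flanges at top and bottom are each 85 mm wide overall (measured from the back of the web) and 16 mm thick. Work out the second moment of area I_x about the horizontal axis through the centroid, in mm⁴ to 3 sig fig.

I_x ≈ 1.47 × 10⁷ mm⁴

Break the section into simple shapes (no overlaps), measuring from the bottom-left corner of the bounding box.
Web: 18 × 150, A = 2 700 mm², y = 75 mm, Ī = 5 062 500 mm⁴.
Top flange (beyond web): 67 × 16, A = 1 072 mm², y = 142 mm, Ī = 22 869 mm⁴.
Bottom flange (beyond web): 67 × 16, A = 1 072 mm², y = 8 mm, Ī = 22 869 mm⁴.
By symmetry the centroid is at mid-height, ȳ = 75 mm.
Transfer each piece to the horizontal axis through the centroid using Ī + A·d² with d = y − 75:
  web: d = 0 mm → contributes +5 062 500 mm⁴
  top flange (beyond web): d = 67 mm → contributes +4 835 077 mm⁴
  bottom flange (beyond web): d = -67 mm → contributes +4 835 077 mm⁴
Total I = 14 732 655 mm⁴.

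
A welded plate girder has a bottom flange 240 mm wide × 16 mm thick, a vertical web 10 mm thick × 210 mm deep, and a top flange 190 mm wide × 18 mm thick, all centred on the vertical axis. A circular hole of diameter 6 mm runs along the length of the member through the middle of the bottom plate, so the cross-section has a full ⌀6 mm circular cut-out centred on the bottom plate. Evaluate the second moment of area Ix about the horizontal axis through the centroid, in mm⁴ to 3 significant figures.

Ix ≈ 1.01 × 10⁸ mm⁴

Treat the section as a set of non-overlapping primitives; coordinates are from the bounding-box lower-left.
Bottom plate: 240 × 16, A = 3 840 mm², y = 8 mm, Ī = 81 920 mm⁴.
Web plate: 10 × 210, A = 2 100 mm², y = 121 mm, Ī = 7 717 500 mm⁴.
Top plate: 190 × 18, A = 3 420 mm², y = 235 mm, Ī = 92 340 mm⁴.
Hole (subtracted): ⌀6, A = 28.274 mm², y = 8 mm, Ī = 63.617 mm⁴.
Centroid: ȳ = ΣA·y / ΣA = 116.62 mm.
Transfer each piece to the horizontal axis through the centroid using Ī + A·d² with d = y − 116.62:
  bottom plate: d = -108.62 mm → contributes +45 389 908 mm⁴
  web plate: d = 4.377 mm → contributes +7 757 732 mm⁴
  top plate: d = 118.38 mm → contributes +48 017 194 mm⁴
  hole: d = -108.62 mm → contributes −333 671 mm⁴
Total I = 100 831 163 mm⁴.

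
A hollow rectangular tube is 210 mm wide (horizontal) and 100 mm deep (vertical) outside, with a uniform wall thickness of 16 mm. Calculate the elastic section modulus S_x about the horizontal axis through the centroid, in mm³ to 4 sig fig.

Decompose the section into non-overlapping parts with the origin at the bottom-left of its bounding rectangle.
Outer rectangle: 210 × 100, A = 21 000 mm², y = 50 mm, Ī = 17 500 000 mm⁴.
Inner void (subtracted): 178 × 68, A = 12 104 mm², y = 50 mm, Ī = 4 664 075 mm⁴.
By symmetry the centroid is at mid-height, ȳ = 50 mm.
All pieces are centred on the horizontal axis through the centroid, so I = ΣĪ (holes subtracted) = 12 835 925 mm⁴.
Extreme fibre distance c = 50 mm; S = I/c = 256 719 mm³.

S_x ≈ 2.567 × 10⁵ mm³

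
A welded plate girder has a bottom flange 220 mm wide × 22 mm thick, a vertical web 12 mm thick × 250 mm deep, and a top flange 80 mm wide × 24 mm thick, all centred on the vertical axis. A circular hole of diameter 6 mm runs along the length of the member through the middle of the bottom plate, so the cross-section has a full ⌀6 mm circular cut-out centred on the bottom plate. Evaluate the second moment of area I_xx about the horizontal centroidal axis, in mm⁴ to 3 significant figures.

Split into non-overlapping primitives; take the origin at the lower-left of the bounding box.
Bottom plate: 220 × 22, A = 4 840 mm², y = 11 mm, Ī = 195 213 mm⁴.
Web plate: 12 × 250, A = 3 000 mm², y = 147 mm, Ī = 15 625 000 mm⁴.
Top plate: 80 × 24, A = 1 920 mm², y = 284 mm, Ī = 92 160 mm⁴.
Hole (subtracted): ⌀6, A = 28.274 mm², y = 11 mm, Ī = 63.617 mm⁴.
Centroid: ȳ = ΣA·y / ΣA = 106.79 mm.
Transfer each piece to the horizontal centroidal axis using Ī + A·d² with d = y − 106.79:
  bottom plate: d = -95.786 mm → contributes +44 601 716 mm⁴
  web plate: d = 40.214 mm → contributes +20 476 574 mm⁴
  top plate: d = 177.21 mm → contributes +60 389 594 mm⁴
  hole: d = -95.786 mm → contributes −259 478 mm⁴
Total I = 125 208 406 mm⁴.

I_xx ≈ 1.25 × 10⁸ mm⁴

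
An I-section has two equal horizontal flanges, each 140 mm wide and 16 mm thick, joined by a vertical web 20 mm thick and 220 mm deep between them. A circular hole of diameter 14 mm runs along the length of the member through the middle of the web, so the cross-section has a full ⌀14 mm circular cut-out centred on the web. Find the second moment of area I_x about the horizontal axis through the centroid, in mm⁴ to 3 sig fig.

Split into non-overlapping primitives; take the origin at the lower-left of the bounding box.
Bottom flange: 140 × 16, A = 2 240 mm², y = 8 mm, Ī = 47 787 mm⁴.
Web: 20 × 220, A = 4 400 mm², y = 126 mm, Ī = 17 746 667 mm⁴.
Top flange: 140 × 16, A = 2 240 mm², y = 244 mm, Ī = 47 787 mm⁴.
Hole (subtracted): ⌀14, A = 153.94 mm², y = 126 mm, Ī = 1885.7 mm⁴.
By symmetry the centroid is at mid-height, ȳ = 126 mm.
Transfer each piece to the horizontal axis through the centroid using Ī + A·d² with d = y − 126:
  bottom flange: d = -118 mm → contributes +31 237 547 mm⁴
  web: d = 0 mm → contributes +17 746 667 mm⁴
  top flange: d = 118 mm → contributes +31 237 547 mm⁴
  hole: d = 0 mm → contributes −1885.7 mm⁴
Total I = 80 219 874 mm⁴.

I_x ≈ 8.02 × 10⁷ mm⁴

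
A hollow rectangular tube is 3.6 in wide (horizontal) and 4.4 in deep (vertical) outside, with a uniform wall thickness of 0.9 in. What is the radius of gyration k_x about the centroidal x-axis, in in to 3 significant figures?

k_x ≈ 1.43 in

Break the section into simple shapes (no overlaps), measuring from the bottom-left corner of the bounding box.
Outer rectangle: 3.6 × 4.4, A = 15.84 in², y = 2.2 in, Ī = 25.555 in⁴.
Inner void (subtracted): 1.8 × 2.6, A = 4.68 in², y = 2.2 in, Ī = 2.6364 in⁴.
By symmetry the centroid is at mid-height, ȳ = 2.2 in.
All pieces are centred on the centroidal x-axis, so I = ΣĪ (holes subtracted) = 22.919 in⁴.
Radius of gyration: k = √(I/A) = √(22.919 / 11.16) = 1.4331 in.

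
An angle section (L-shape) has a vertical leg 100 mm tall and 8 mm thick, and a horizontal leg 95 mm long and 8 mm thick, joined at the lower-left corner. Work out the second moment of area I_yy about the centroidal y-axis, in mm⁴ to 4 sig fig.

Split into non-overlapping primitives; take the origin at the lower-left of the bounding box.
Vertical leg: 8 × 100, A = 800 mm², x = 4 mm, Ī = 4266.67 mm⁴.
Horizontal leg (remainder): 87 × 8, A = 696 mm², x = 51.5 mm, Ī = 439 002 mm⁴.
Centroid: x̄ = ΣA·x / ΣA = 26.0989 mm.
Transfer each piece to the centroidal y-axis using Ī + A·d² with d = x − 26.0989:
  vertical leg: d = -22.0989 mm → contributes +394 957 mm⁴
  horizontal leg (remainder): d = 25.4011 mm → contributes +888 071 mm⁴
Total I = 1 283 028 mm⁴.

I_yy ≈ 1.283 × 10⁶ mm⁴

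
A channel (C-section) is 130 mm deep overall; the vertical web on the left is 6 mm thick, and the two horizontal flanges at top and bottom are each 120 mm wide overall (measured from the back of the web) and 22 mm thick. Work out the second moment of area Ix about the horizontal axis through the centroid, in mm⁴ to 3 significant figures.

Treat the section as a set of non-overlapping primitives; coordinates are from the bounding-box lower-left.
Web: 6 × 130, A = 780 mm², y = 65 mm, Ī = 1 098 500 mm⁴.
Top flange (beyond web): 114 × 22, A = 2 508 mm², y = 119 mm, Ī = 101 156 mm⁴.
Bottom flange (beyond web): 114 × 22, A = 2 508 mm², y = 11 mm, Ī = 101 156 mm⁴.
By symmetry the centroid is at mid-height, ȳ = 65 mm.
Transfer each piece to the horizontal axis through the centroid using Ī + A·d² with d = y − 65:
  web: d = 0 mm → contributes +1 098 500 mm⁴
  top flange (beyond web): d = 54 mm → contributes +7 414 484 mm⁴
  bottom flange (beyond web): d = -54 mm → contributes +7 414 484 mm⁴
Total I = 15 927 468 mm⁴.

Ix ≈ 1.59 × 10⁷ mm⁴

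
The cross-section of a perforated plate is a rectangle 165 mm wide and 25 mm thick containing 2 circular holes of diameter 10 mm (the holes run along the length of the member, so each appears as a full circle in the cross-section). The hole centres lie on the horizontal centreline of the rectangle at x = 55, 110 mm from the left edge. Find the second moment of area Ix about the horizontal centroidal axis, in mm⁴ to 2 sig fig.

Ix ≈ 2.1 × 10⁵ mm⁴

Break the section into simple shapes (no overlaps), measuring from the bottom-left corner of the bounding box.
Plate: 165 × 25, A = 4 125 mm², y = 12.5 mm, Ī = 214 844 mm⁴.
Hole 1 (subtracted): ⌀10, A = 78.54 mm², y = 12.5 mm, Ī = 490.9 mm⁴.
Hole 2 (subtracted): ⌀10, A = 78.54 mm², y = 12.5 mm, Ī = 490.9 mm⁴.
By symmetry the centroid is at mid-height, ȳ = 12.5 mm.
All pieces are centred on the horizontal centroidal axis, so I = ΣĪ (holes subtracted) = 213 862 mm⁴.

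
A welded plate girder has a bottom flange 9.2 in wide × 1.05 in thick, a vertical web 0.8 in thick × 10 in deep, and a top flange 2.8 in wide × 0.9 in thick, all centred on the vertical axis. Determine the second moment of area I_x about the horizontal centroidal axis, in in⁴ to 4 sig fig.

I_x ≈ 359.6 in⁴

Split into non-overlapping primitives; take the origin at the lower-left of the bounding box.
Bottom plate: 9.2 × 1.05, A = 9.66 in², y = 0.525 in, Ī = 0.887513 in⁴.
Web plate: 0.8 × 10, A = 8 in², y = 6.05 in, Ī = 66.6667 in⁴.
Top plate: 2.8 × 0.9, A = 2.52 in², y = 11.5 in, Ī = 0.1701 in⁴.
Centroid: ȳ = ΣA·y / ΣA = 4.0858 in.
Transfer each piece to the horizontal centroidal axis using Ī + A·d² with d = y − 4.0858:
  bottom plate: d = -3.5608 in → contributes +123.37 in⁴
  web plate: d = 1.9642 in → contributes +97.5312 in⁴
  top plate: d = 7.4142 in → contributes +138.695 in⁴
Total I = 359.596 in⁴.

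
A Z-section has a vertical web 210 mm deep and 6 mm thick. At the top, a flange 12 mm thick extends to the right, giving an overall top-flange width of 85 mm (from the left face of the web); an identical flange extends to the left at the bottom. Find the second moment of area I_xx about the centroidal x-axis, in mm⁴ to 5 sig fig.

I_xx ≈ 2.3236 × 10⁷ mm⁴

Split into non-overlapping primitives; take the origin at the lower-left of the bounding box.
Web: 6 × 210, A = 1 260 mm², y = 105 mm, Ī = 4 630 500 mm⁴.
Top flange (beyond web): 79 × 12, A = 948 mm², y = 204 mm, Ī = 11 376 mm⁴.
Bottom flange (beyond web): 79 × 12, A = 948 mm², y = 6 mm, Ī = 11 376 mm⁴.
Centroid: ȳ = ΣA·y / ΣA = 105 mm.
Transfer each piece to the centroidal x-axis using Ī + A·d² with d = y − 105:
  web: d = 0 mm → contributes +4 630 500 mm⁴
  top flange (beyond web): d = 99 mm → contributes +9 302 724 mm⁴
  bottom flange (beyond web): d = -99 mm → contributes +9 302 724 mm⁴
Total I = 23 235 948 mm⁴.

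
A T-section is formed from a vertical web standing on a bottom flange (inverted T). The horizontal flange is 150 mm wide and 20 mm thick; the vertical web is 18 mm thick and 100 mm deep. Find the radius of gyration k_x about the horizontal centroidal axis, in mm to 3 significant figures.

Decompose the section into non-overlapping parts with the origin at the bottom-left of its bounding rectangle.
Flange: 150 × 20, A = 3 000 mm², y = 10 mm, Ī = 100 000 mm⁴.
Web: 18 × 100, A = 1 800 mm², y = 70 mm, Ī = 1 500 000 mm⁴.
Centroid: ȳ = ΣA·y / ΣA = 32.5 mm.
Transfer each piece to the horizontal centroidal axis using Ī + A·d² with d = y − 32.5:
  flange: d = -22.5 mm → contributes +1 618 750 mm⁴
  web: d = 37.5 mm → contributes +4 031 250 mm⁴
Total I = 5 650 000 mm⁴.
Radius of gyration: k = √(I/A) = √(5 650 000 / 4 800) = 34.309 mm.

k_x ≈ 34.3 mm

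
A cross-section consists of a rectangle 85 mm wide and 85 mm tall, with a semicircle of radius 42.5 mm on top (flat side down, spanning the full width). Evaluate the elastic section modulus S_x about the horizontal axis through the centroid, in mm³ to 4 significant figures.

S_x ≈ 1.792 × 10⁵ mm³

Decompose the section into non-overlapping parts with the origin at the bottom-left of its bounding rectangle.
Rectangular body: 85 × 85, A = 7 225 mm², y = 42.5 mm, Ī = 4 350 052 mm⁴.
Semicircular cap: semicircle r = 42.5, A = 2837.25 mm², y = 103.038 mm, Ī = 358 086 mm⁴.
Centroid: ȳ = ΣA·y / ΣA = 59.5698 mm.
Transfer each piece to the horizontal axis through the centroid using Ī + A·d² with d = y − 59.5698:
  rectangular body: d = -17.0698 mm → contributes +6 455 250 mm⁴
  semicircular cap: d = 43.4678 mm → contributes +5 718 928 mm⁴
Total I = 12 174 178 mm⁴.
Extreme fibre distance c = 67.9302 mm; S = I/c = 179 216 mm³.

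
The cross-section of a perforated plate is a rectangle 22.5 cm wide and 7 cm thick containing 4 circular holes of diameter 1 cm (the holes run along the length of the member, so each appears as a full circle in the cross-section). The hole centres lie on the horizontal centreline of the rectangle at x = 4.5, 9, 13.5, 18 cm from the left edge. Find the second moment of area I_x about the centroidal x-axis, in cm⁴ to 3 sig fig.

I_x ≈ 643 cm⁴

Split into non-overlapping primitives; take the origin at the lower-left of the bounding box.
Plate: 22.5 × 7, A = 157.5 cm², y = 3.5 cm, Ī = 643.13 cm⁴.
Hole 1 (subtracted): ⌀1, A = 0.7854 cm², y = 3.5 cm, Ī = 0.049087 cm⁴.
Hole 2 (subtracted): ⌀1, A = 0.7854 cm², y = 3.5 cm, Ī = 0.049087 cm⁴.
Hole 3 (subtracted): ⌀1, A = 0.7854 cm², y = 3.5 cm, Ī = 0.049087 cm⁴.
Hole 4 (subtracted): ⌀1, A = 0.7854 cm², y = 3.5 cm, Ī = 0.049087 cm⁴.
By symmetry the centroid is at mid-height, ȳ = 3.5 cm.
All pieces are centred on the centroidal x-axis, so I = ΣĪ (holes subtracted) = 642.93 cm⁴.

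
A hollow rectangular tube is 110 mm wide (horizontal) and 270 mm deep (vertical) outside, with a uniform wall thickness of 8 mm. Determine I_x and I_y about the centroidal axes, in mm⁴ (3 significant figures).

Treat the section as a set of non-overlapping primitives; coordinates are from the bounding-box lower-left.
Outer rectangle: 110 × 270, A = 29 700 mm², y = 135 mm, Ī = 180 427 500 mm⁴.
Inner void (subtracted): 94 × 254, A = 23 876 mm², y = 135 mm, Ī = 128 365 335 mm⁴.
By symmetry the centroid is at mid-height, ȳ = 135 mm.
All pieces are centred on the centroidal x-axis, so I = ΣĪ (holes subtracted) = 52 062 165 mm⁴.
Repeating about the centroidal y-axis gives I_y = 12 366 805 mm⁴.

I_x ≈ 5.21 × 10⁷ mm⁴, I_y ≈ 1.24 × 10⁷ mm⁴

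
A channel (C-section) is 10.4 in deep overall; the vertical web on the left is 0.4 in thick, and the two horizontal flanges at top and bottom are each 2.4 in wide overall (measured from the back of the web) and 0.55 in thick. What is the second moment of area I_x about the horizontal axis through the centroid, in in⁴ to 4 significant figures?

Decompose the section into non-overlapping parts with the origin at the bottom-left of its bounding rectangle.
Web: 0.4 × 10.4, A = 4.16 in², y = 5.2 in, Ī = 37.4955 in⁴.
Top flange (beyond web): 2 × 0.55, A = 1.1 in², y = 10.125 in, Ī = 0.0277292 in⁴.
Bottom flange (beyond web): 2 × 0.55, A = 1.1 in², y = 0.275 in, Ī = 0.0277292 in⁴.
By symmetry the centroid is at mid-height, ȳ = 5.2 in.
Transfer each piece to the horizontal axis through the centroid using Ī + A·d² with d = y − 5.2:
  web: d = 0 in → contributes +37.4955 in⁴
  top flange (beyond web): d = 4.925 in → contributes +26.7089 in⁴
  bottom flange (beyond web): d = -4.925 in → contributes +26.7089 in⁴
Total I = 90.9133 in⁴.

I_x ≈ 90.91 in⁴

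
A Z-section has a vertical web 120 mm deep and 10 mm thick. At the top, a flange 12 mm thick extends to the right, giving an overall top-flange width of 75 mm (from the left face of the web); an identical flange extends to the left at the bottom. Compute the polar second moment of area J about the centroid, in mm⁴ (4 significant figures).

Decompose the section into non-overlapping parts with the origin at the bottom-left of its bounding rectangle.
Web: 10 × 120, A = 1 200 mm², y = 60 mm, Ī = 1 440 000 mm⁴.
Top flange (beyond web): 65 × 12, A = 780 mm², y = 114 mm, Ī = 9 360 mm⁴.
Bottom flange (beyond web): 65 × 12, A = 780 mm², y = 6 mm, Ī = 9 360 mm⁴.
Centroid: ȳ = ΣA·y / ΣA = 60 mm.
Transfer each piece to the centroidal x-axis using Ī + A·d² with d = y − 60:
  web: d = 0 mm → contributes +1 440 000 mm⁴
  top flange (beyond web): d = 54 mm → contributes +2 283 840 mm⁴
  bottom flange (beyond web): d = -54 mm → contributes +2 283 840 mm⁴
Total I = 6 007 680 mm⁴.
For the y-axis: x̄ = 70 mm.
Repeating about the centroidal y-axis gives I_y = 2 753 000 mm⁴.
Polar second moment: J = I_x + I_y = 8 760 680 mm⁴.

J ≈ 8.761 × 10⁶ mm⁴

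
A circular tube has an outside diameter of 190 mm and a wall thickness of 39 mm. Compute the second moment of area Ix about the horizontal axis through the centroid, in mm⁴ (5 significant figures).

Break the section into simple shapes (no overlaps), measuring from the bottom-left corner of the bounding box.
Outer circle: ⌀190, A = 28352.87 mm², y = 95 mm, Ī = 63 971 171 mm⁴.
Bore (subtracted): ⌀112, A = 9852.035 mm², y = 95 mm, Ī = 7 723 995 mm⁴.
By symmetry the centroid is at mid-height, ȳ = 95 mm.
All pieces are centred on the horizontal axis through the centroid, so I = ΣĪ (holes subtracted) = 56 247 176 mm⁴.

Ix ≈ 5.6247 × 10⁷ mm⁴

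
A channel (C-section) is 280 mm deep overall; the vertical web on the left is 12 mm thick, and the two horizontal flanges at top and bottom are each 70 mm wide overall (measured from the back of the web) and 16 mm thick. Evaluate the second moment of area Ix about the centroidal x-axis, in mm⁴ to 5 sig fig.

Ix ≈ 5.4331 × 10⁷ mm⁴

Break the section into simple shapes (no overlaps), measuring from the bottom-left corner of the bounding box.
Web: 12 × 280, A = 3 360 mm², y = 140 mm, Ī = 21 952 000 mm⁴.
Top flange (beyond web): 58 × 16, A = 928 mm², y = 272 mm, Ī = 19797.33 mm⁴.
Bottom flange (beyond web): 58 × 16, A = 928 mm², y = 8 mm, Ī = 19797.33 mm⁴.
By symmetry the centroid is at mid-height, ȳ = 140 mm.
Transfer each piece to the centroidal x-axis using Ī + A·d² with d = y − 140:
  web: d = 0 mm → contributes +21 952 000 mm⁴
  top flange (beyond web): d = 132 mm → contributes +16 189 269 mm⁴
  bottom flange (beyond web): d = -132 mm → contributes +16 189 269 mm⁴
Total I = 54 330 539 mm⁴.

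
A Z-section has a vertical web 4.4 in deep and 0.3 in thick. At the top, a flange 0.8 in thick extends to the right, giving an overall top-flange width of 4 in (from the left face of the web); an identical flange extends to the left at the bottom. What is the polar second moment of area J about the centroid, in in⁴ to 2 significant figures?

J ≈ 52 in⁴

Break the section into simple shapes (no overlaps), measuring from the bottom-left corner of the bounding box.
Web: 0.3 × 4.4, A = 1.32 in², y = 2.2 in, Ī = 2.13 in⁴.
Top flange (beyond web): 3.7 × 0.8, A = 2.96 in², y = 4 in, Ī = 0.1579 in⁴.
Bottom flange (beyond web): 3.7 × 0.8, A = 2.96 in², y = 0.4 in, Ī = 0.1579 in⁴.
Centroid: ȳ = ΣA·y / ΣA = 2.2 in.
Transfer each piece to the centroidal x-axis using Ī + A·d² with d = y − 2.2:
  web: d = 0 in → contributes +2.13 in⁴
  top flange (beyond web): d = 1.8 in → contributes +9.748 in⁴
  bottom flange (beyond web): d = -1.8 in → contributes +9.748 in⁴
Total I = 21.63 in⁴.
For the y-axis: x̄ = 3.85 in.
Repeating about the centroidal y-axis gives I_y = 30.44 in⁴.
Polar second moment: J = I_x + I_y = 52.07 in⁴.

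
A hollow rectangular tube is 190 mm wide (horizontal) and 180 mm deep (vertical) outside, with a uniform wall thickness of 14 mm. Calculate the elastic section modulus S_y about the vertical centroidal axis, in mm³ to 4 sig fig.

Treat the section as a set of non-overlapping primitives; coordinates are from the bounding-box lower-left.
Outer rectangle: 190 × 180, A = 34 200 mm², x = 95 mm, Ī = 102 885 000 mm⁴.
Inner void (subtracted): 162 × 152, A = 24 624 mm², x = 95 mm, Ī = 53 852 688 mm⁴.
By symmetry the centroid is at mid-width, x̄ = 95 mm.
All pieces are centred on the vertical centroidal axis, so I = ΣĪ (holes subtracted) = 49 032 312 mm⁴.
Extreme fibre distance c = 95 mm; S = I/c = 516 130 mm³.

S_y ≈ 5.161 × 10⁵ mm³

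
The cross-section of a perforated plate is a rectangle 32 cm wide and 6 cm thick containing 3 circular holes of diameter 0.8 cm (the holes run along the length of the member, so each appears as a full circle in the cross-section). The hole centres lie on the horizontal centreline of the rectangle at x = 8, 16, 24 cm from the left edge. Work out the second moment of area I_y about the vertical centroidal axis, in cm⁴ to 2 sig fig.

Decompose the section into non-overlapping parts with the origin at the bottom-left of its bounding rectangle.
Plate: 32 × 6, A = 192 cm², x = 16 cm, Ī = 16 384 cm⁴.
Hole 1 (subtracted): ⌀0.8, A = 0.5027 cm², x = 8 cm, Ī = 0.02011 cm⁴.
Hole 2 (subtracted): ⌀0.8, A = 0.5027 cm², x = 16 cm, Ī = 0.02011 cm⁴.
Hole 3 (subtracted): ⌀0.8, A = 0.5027 cm², x = 24 cm, Ī = 0.02011 cm⁴.
By symmetry the centroid is at mid-width, x̄ = 16 cm.
Transfer each piece to the vertical centroidal axis using Ī + A·d² with d = x − 16:
  plate: d = 0 cm → contributes +16 384 cm⁴
  hole 1: d = -8 cm → contributes −32.19 cm⁴
  hole 2: d = 0 cm → contributes −0.02011 cm⁴
  hole 3: d = 8 cm → contributes −32.19 cm⁴
Total I = 16 320 cm⁴.

I_y ≈ 1.6 × 10⁴ cm⁴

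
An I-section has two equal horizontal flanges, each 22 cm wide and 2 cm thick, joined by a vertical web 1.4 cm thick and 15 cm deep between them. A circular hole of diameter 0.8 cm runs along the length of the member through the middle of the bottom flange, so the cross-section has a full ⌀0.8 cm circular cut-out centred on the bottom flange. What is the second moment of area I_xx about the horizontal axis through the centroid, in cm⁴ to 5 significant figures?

I_xx ≈ 6744.6 cm⁴

Decompose the section into non-overlapping parts with the origin at the bottom-left of its bounding rectangle.
Bottom flange: 22 × 2, A = 44 cm², y = 1 cm, Ī = 14.66667 cm⁴.
Web: 1.4 × 15, A = 21 cm², y = 9.5 cm, Ī = 393.75 cm⁴.
Top flange: 22 × 2, A = 44 cm², y = 18 cm, Ī = 14.66667 cm⁴.
Hole (subtracted): ⌀0.8, A = 0.5026548 cm², y = 1 cm, Ī = 0.02010619 cm⁴.
Centroid: ȳ = ΣA·y / ΣA = 9.539379 cm.
Transfer each piece to the horizontal axis through the centroid using Ī + A·d² with d = y − 9.539379:
  bottom flange: d = -8.539379 cm → contributes +3223.191 cm⁴
  web: d = -0.03937945 cm → contributes +393.7826 cm⁴
  top flange: d = 8.460621 cm → contributes +3164.279 cm⁴
  hole: d = -8.539379 cm → contributes −36.6742 cm⁴
Total I = 6744.578 cm⁴.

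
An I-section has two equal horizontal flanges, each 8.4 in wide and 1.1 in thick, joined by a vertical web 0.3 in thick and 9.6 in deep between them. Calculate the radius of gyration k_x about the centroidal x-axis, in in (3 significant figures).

k_x ≈ 5.09 in

Treat the section as a set of non-overlapping primitives; coordinates are from the bounding-box lower-left.
Bottom flange: 8.4 × 1.1, A = 9.24 in², y = 0.55 in, Ī = 0.9317 in⁴.
Web: 0.3 × 9.6, A = 2.88 in², y = 5.9 in, Ī = 22.118 in⁴.
Top flange: 8.4 × 1.1, A = 9.24 in², y = 11.25 in, Ī = 0.9317 in⁴.
By symmetry the centroid is at mid-height, ȳ = 5.9 in.
Transfer each piece to the centroidal x-axis using Ī + A·d² with d = y − 5.9:
  bottom flange: d = -5.35 in → contributes +265.4 in⁴
  web: d = 0 in → contributes +22.118 in⁴
  top flange: d = 5.35 in → contributes +265.4 in⁴
Total I = 552.93 in⁴.
Radius of gyration: k = √(I/A) = √(552.93 / 21.36) = 5.0878 in.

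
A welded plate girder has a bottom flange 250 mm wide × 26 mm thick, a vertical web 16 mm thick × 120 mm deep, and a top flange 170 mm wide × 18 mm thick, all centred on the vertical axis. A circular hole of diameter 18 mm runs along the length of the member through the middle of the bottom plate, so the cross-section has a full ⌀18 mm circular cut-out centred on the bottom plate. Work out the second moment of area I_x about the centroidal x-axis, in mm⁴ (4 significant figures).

I_x ≈ 4.526 × 10⁷ mm⁴

Split into non-overlapping primitives; take the origin at the lower-left of the bounding box.
Bottom plate: 250 × 26, A = 6 500 mm², y = 13 mm, Ī = 366 167 mm⁴.
Web plate: 16 × 120, A = 1 920 mm², y = 86 mm, Ī = 2 304 000 mm⁴.
Top plate: 170 × 18, A = 3 060 mm², y = 155 mm, Ī = 82 620 mm⁴.
Hole (subtracted): ⌀18, A = 254.469 mm², y = 13 mm, Ī = 5 153 mm⁴.
Centroid: ȳ = ΣA·y / ΣA = 64.194 mm.
Transfer each piece to the centroidal x-axis using Ī + A·d² with d = y − 64.194:
  bottom plate: d = -51.194 mm → contributes +17 401 543 mm⁴
  web plate: d = 21.806 mm → contributes +3 216 962 mm⁴
  top plate: d = 90.806 mm → contributes +25 314 544 mm⁴
  hole: d = -51.194 mm → contributes −672 072 mm⁴
Total I = 45 260 977 mm⁴.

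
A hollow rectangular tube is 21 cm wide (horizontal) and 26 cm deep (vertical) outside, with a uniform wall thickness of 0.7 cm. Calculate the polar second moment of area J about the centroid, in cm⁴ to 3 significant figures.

Decompose the section into non-overlapping parts with the origin at the bottom-left of its bounding rectangle.
Outer rectangle: 21 × 26, A = 546 cm², y = 13 cm, Ī = 30 758 cm⁴.
Inner void (subtracted): 19.6 × 24.6, A = 482.16 cm², y = 13 cm, Ī = 24 315 cm⁴.
By symmetry the centroid is at mid-height, ȳ = 13 cm.
All pieces are centred on the centroidal x-axis, so I = ΣĪ (holes subtracted) = 6442.7 cm⁴.
Repeating about the centroidal y-axis gives I_y = 4 630 cm⁴.
Polar second moment: J = I_x + I_y = 11 073 cm⁴.

J ≈ 1.11 × 10⁴ cm⁴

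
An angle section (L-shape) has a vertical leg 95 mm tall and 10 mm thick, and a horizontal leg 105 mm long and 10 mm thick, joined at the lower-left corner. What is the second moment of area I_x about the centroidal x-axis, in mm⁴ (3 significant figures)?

Split into non-overlapping primitives; take the origin at the lower-left of the bounding box.
Vertical leg: 10 × 95, A = 950 mm², y = 47.5 mm, Ī = 714 479 mm⁴.
Horizontal leg (remainder): 95 × 10, A = 950 mm², y = 5 mm, Ī = 7916.7 mm⁴.
Centroid: ȳ = ΣA·y / ΣA = 26.25 mm.
Transfer each piece to the centroidal x-axis using Ī + A·d² with d = y − 26.25:
  vertical leg: d = 21.25 mm → contributes +1 143 464 mm⁴
  horizontal leg (remainder): d = -21.25 mm → contributes +436 901 mm⁴
Total I = 1 580 365 mm⁴.

I_x ≈ 1.58 × 10⁶ mm⁴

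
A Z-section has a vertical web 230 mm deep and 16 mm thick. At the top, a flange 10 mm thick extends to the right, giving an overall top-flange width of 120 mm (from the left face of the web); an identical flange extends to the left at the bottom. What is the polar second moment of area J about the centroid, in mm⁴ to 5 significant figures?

J ≈ 5.0849 × 10⁷ mm⁴

Treat the section as a set of non-overlapping primitives; coordinates are from the bounding-box lower-left.
Web: 16 × 230, A = 3 680 mm², y = 115 mm, Ī = 16 222 667 mm⁴.
Top flange (beyond web): 104 × 10, A = 1 040 mm², y = 225 mm, Ī = 8666.667 mm⁴.
Bottom flange (beyond web): 104 × 10, A = 1 040 mm², y = 5 mm, Ī = 8666.667 mm⁴.
Centroid: ȳ = ΣA·y / ΣA = 115 mm.
Transfer each piece to the centroidal x-axis using Ī + A·d² with d = y − 115:
  web: d = 0 mm → contributes +16 222 667 mm⁴
  top flange (beyond web): d = 110 mm → contributes +12 592 667 mm⁴
  bottom flange (beyond web): d = -110 mm → contributes +12 592 667 mm⁴
Total I = 41 408 000 mm⁴.
For the y-axis: x̄ = 112 mm.
Repeating about the centroidal y-axis gives I_y = 9 441 280 mm⁴.
Polar second moment: J = I_x + I_y = 50 849 280 mm⁴.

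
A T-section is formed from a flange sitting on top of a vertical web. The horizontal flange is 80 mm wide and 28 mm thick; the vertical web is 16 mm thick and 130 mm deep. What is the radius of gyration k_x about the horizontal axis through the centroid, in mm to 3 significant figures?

k_x ≈ 47.6 mm

Decompose the section into non-overlapping parts with the origin at the bottom-left of its bounding rectangle.
Flange: 80 × 28, A = 2 240 mm², y = 144 mm, Ī = 146 347 mm⁴.
Web: 16 × 130, A = 2 080 mm², y = 65 mm, Ī = 2 929 333 mm⁴.
Centroid: ȳ = ΣA·y / ΣA = 105.96 mm.
Transfer each piece to the horizontal axis through the centroid using Ī + A·d² with d = y − 105.96:
  flange: d = 38.037 mm → contributes +3 387 215 mm⁴
  web: d = -40.963 mm → contributes +6 419 499 mm⁴
Total I = 9 806 714 mm⁴.
Radius of gyration: k = √(I/A) = √(9 806 714 / 4 320) = 47.645 mm.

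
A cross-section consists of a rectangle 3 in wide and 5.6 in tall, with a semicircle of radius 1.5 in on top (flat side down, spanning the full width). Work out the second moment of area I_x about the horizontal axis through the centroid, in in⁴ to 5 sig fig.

Split into non-overlapping primitives; take the origin at the lower-left of the bounding box.
Rectangular body: 3 × 5.6, A = 16.8 in², y = 2.8 in, Ī = 43.904 in⁴.
Semicircular cap: semicircle r = 1.5, A = 3.534292 in², y = 6.23662 in, Ī = 0.5556446 in⁴.
Centroid: ȳ = ΣA·y / ΣA = 3.397317 in.
Transfer each piece to the horizontal axis through the centroid using Ī + A·d² with d = y − 3.397317:
  rectangular body: d = -0.5973169 in → contributes +49.89803 in⁴
  semicircular cap: d = 2.839303 in → contributes +29.04783 in⁴
Total I = 78.94586 in⁴.

I_x ≈ 78.946 in⁴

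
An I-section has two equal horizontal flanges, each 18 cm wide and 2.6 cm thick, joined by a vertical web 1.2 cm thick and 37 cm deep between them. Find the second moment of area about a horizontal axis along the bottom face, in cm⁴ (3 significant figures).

Break the section into simple shapes (no overlaps), measuring from the bottom-left corner of the bounding box.
Bottom flange: 18 × 2.6, A = 46.8 cm², y = 1.3 cm, Ī = 26.364 cm⁴.
Web: 1.2 × 37, A = 44.4 cm², y = 21.1 cm, Ī = 5065.3 cm⁴.
Top flange: 18 × 2.6, A = 46.8 cm², y = 40.9 cm, Ī = 26.364 cm⁴.
Transfer each piece to the base of the section using Ī + A·d² with d = y − 0:
  bottom flange: d = 1.3 cm → contributes +105.46 cm⁴
  web: d = 21.1 cm → contributes +24 833 cm⁴
  top flange: d = 40.9 cm → contributes +78 314 cm⁴
Total I = 103 252 cm⁴.

I_base ≈ 1.03 × 10⁵ cm⁴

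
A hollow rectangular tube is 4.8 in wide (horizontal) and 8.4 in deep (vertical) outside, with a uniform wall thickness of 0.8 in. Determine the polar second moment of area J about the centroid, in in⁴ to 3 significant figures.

J ≈ 212 in⁴

Decompose the section into non-overlapping parts with the origin at the bottom-left of its bounding rectangle.
Outer rectangle: 4.8 × 8.4, A = 40.32 in², y = 4.2 in, Ī = 237.08 in⁴.
Inner void (subtracted): 3.2 × 6.8, A = 21.76 in², y = 4.2 in, Ī = 83.849 in⁴.
By symmetry the centroid is at mid-height, ȳ = 4.2 in.
All pieces are centred on the centroidal x-axis, so I = ΣĪ (holes subtracted) = 153.23 in⁴.
Repeating about the centroidal y-axis gives I_y = 58.846 in⁴.
Polar second moment: J = I_x + I_y = 212.08 in⁴.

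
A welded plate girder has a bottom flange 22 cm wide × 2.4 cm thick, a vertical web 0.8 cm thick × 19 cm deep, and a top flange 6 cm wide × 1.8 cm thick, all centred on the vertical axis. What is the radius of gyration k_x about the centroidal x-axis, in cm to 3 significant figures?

k_x ≈ 8.04 cm

Split into non-overlapping primitives; take the origin at the lower-left of the bounding box.
Bottom plate: 22 × 2.4, A = 52.8 cm², y = 1.2 cm, Ī = 25.344 cm⁴.
Web plate: 0.8 × 19, A = 15.2 cm², y = 11.9 cm, Ī = 457.27 cm⁴.
Top plate: 6 × 1.8, A = 10.8 cm², y = 22.3 cm, Ī = 2.916 cm⁴.
Centroid: ȳ = ΣA·y / ΣA = 6.1558 cm.
Transfer each piece to the centroidal x-axis using Ī + A·d² with d = y − 6.1558:
  bottom plate: d = -4.9558 cm → contributes +1322.1 cm⁴
  web plate: d = 5.7442 cm → contributes +958.8 cm⁴
  top plate: d = 16.144 cm → contributes +2817.8 cm⁴
Total I = 5098.7 cm⁴.
Radius of gyration: k = √(I/A) = √(5098.7 / 78.8) = 8.0439 cm.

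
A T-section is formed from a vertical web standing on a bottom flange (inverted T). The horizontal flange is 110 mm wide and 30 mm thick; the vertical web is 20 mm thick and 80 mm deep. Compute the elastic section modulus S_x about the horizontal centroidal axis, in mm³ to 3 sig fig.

Break the section into simple shapes (no overlaps), measuring from the bottom-left corner of the bounding box.
Flange: 110 × 30, A = 3 300 mm², y = 15 mm, Ī = 247 500 mm⁴.
Web: 20 × 80, A = 1 600 mm², y = 70 mm, Ī = 853 333 mm⁴.
Centroid: ȳ = ΣA·y / ΣA = 32.959 mm.
Transfer each piece to the horizontal centroidal axis using Ī + A·d² with d = y − 32.959:
  flange: d = -17.959 mm → contributes +1 311 857 mm⁴
  web: d = 37.041 mm → contributes +3 048 569 mm⁴
Total I = 4 360 425 mm⁴.
Extreme fibre distance c = 77.041 mm; S = I/c = 56 599 mm³.

S_x ≈ 5.66 × 10⁴ mm³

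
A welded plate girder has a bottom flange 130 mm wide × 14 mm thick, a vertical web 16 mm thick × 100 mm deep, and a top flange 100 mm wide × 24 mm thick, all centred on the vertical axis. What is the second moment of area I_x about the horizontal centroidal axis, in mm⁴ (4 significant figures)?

I_x ≈ 1.627 × 10⁷ mm⁴

Break the section into simple shapes (no overlaps), measuring from the bottom-left corner of the bounding box.
Bottom plate: 130 × 14, A = 1 820 mm², y = 7 mm, Ī = 29726.7 mm⁴.
Web plate: 16 × 100, A = 1 600 mm², y = 64 mm, Ī = 1 333 333 mm⁴.
Top plate: 100 × 24, A = 2 400 mm², y = 126 mm, Ī = 115 200 mm⁴.
Centroid: ȳ = ΣA·y / ΣA = 71.7423 mm.
Transfer each piece to the horizontal centroidal axis using Ī + A·d² with d = y − 71.7423:
  bottom plate: d = -64.7423 mm → contributes +7 658 368 mm⁴
  web plate: d = -7.74227 mm → contributes +1 429 242 mm⁴
  top plate: d = 54.2577 mm → contributes +7 180 564 mm⁴
Total I = 16 268 173 mm⁴.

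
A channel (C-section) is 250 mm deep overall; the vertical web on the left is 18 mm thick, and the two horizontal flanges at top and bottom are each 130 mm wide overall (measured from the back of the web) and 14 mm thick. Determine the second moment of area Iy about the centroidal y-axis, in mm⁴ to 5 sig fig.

Decompose the section into non-overlapping parts with the origin at the bottom-left of its bounding rectangle.
Web: 18 × 250, A = 4 500 mm², x = 9 mm, Ī = 121 500 mm⁴.
Top flange (beyond web): 112 × 14, A = 1 568 mm², x = 74 mm, Ī = 1 639 083 mm⁴.
Bottom flange (beyond web): 112 × 14, A = 1 568 mm², x = 74 mm, Ī = 1 639 083 mm⁴.
Centroid: x̄ = ΣA·x / ΣA = 35.6946 mm.
Transfer each piece to the centroidal y-axis using Ī + A·d² with d = x − 35.6946:
  web: d = -26.6946 mm → contributes +3 328 209 mm⁴
  top flange (beyond web): d = 38.3054 mm → contributes +3 939 814 mm⁴
  bottom flange (beyond web): d = 38.3054 mm → contributes +3 939 814 mm⁴
Total I = 11 207 837 mm⁴.

Iy ≈ 1.1208 × 10⁷ mm⁴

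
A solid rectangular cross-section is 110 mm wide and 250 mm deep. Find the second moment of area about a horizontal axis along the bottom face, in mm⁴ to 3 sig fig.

The section: 110 × 250, A = 27 500 mm², y = 125 mm, Ī = 143 229 167 mm⁴.
Transfer it to a horizontal axis along the bottom face using Ī + A·d² with d = y − 0:
  the section: d = 125 mm → contributes +572 916 667 mm⁴
Total I = 572 916 667 mm⁴.

I_base ≈ 5.73 × 10⁸ mm⁴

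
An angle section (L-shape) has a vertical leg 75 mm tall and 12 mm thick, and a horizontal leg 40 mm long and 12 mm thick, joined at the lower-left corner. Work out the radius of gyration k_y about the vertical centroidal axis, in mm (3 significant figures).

Split into non-overlapping primitives; take the origin at the lower-left of the bounding box.
Vertical leg: 12 × 75, A = 900 mm², x = 6 mm, Ī = 10 800 mm⁴.
Horizontal leg (remainder): 28 × 12, A = 336 mm², x = 26 mm, Ī = 21 952 mm⁴.
Centroid: x̄ = ΣA·x / ΣA = 11.437 mm.
Transfer each piece to the vertical centroidal axis using Ī + A·d² with d = x − 11.437:
  vertical leg: d = -5.4369 mm → contributes +37 404 mm⁴
  horizontal leg (remainder): d = 14.563 mm → contributes +93 212 mm⁴
Total I = 130 616 mm⁴.
Radius of gyration: k = √(I/A) = √(130 616 / 1 236) = 10.28 mm.

k_y ≈ 10.3 mm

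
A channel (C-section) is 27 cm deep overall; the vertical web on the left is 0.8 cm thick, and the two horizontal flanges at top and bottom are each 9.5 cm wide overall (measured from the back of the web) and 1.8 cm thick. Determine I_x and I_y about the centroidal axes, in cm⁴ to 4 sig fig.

Treat the section as a set of non-overlapping primitives; coordinates are from the bounding-box lower-left.
Web: 0.8 × 27, A = 21.6 cm², y = 13.5 cm, Ī = 1312.2 cm⁴.
Top flange (beyond web): 8.7 × 1.8, A = 15.66 cm², y = 26.1 cm, Ī = 4.2282 cm⁴.
Bottom flange (beyond web): 8.7 × 1.8, A = 15.66 cm², y = 0.9 cm, Ī = 4.2282 cm⁴.
By symmetry the centroid is at mid-height, ȳ = 13.5 cm.
Transfer each piece to the centroidal x-axis using Ī + A·d² with d = y − 13.5:
  web: d = 0 cm → contributes +1312.2 cm⁴
  top flange (beyond web): d = 12.6 cm → contributes +2490.41 cm⁴
  bottom flange (beyond web): d = -12.6 cm → contributes +2490.41 cm⁴
Total I = 6293.02 cm⁴.
For the y-axis: x̄ = 3.21122 cm.
Repeating about the centroidal y-axis gives I_y = 487.135 cm⁴.

I_x ≈ 6293 cm⁴, I_y ≈ 487.1 cm⁴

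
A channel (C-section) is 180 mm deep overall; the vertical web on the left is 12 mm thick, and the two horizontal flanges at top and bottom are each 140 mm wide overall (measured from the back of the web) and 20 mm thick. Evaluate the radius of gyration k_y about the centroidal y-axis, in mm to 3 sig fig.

k_y ≈ 44.6 mm

Treat the section as a set of non-overlapping primitives; coordinates are from the bounding-box lower-left.
Web: 12 × 180, A = 2 160 mm², x = 6 mm, Ī = 25 920 mm⁴.
Top flange (beyond web): 128 × 20, A = 2 560 mm², x = 76 mm, Ī = 3 495 253 mm⁴.
Bottom flange (beyond web): 128 × 20, A = 2 560 mm², x = 76 mm, Ī = 3 495 253 mm⁴.
Centroid: x̄ = ΣA·x / ΣA = 55.231 mm.
Transfer each piece to the centroidal y-axis using Ī + A·d² with d = x − 55.231:
  web: d = -49.231 mm → contributes +5 261 044 mm⁴
  top flange (beyond web): d = 20.769 mm → contributes +4 599 537 mm⁴
  bottom flange (beyond web): d = 20.769 mm → contributes +4 599 537 mm⁴
Total I = 14 460 119 mm⁴.
Radius of gyration: k = √(I/A) = √(14 460 119 / 7 280) = 44.568 mm.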